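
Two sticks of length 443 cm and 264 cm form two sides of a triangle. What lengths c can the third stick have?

179 < c < 707 (cm)

By the triangle inequality, c must be less than 443 + 264 = 707 and greater than |443 − 264| = 179.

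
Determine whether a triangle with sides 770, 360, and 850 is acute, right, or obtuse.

Compare the square of the longest side to the sum of squares of the other two: 360² + 770² = 722500 = 850².

right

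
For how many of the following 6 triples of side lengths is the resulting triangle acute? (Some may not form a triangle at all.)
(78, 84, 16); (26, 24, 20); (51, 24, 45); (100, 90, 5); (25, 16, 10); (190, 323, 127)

1

(78,84,16): 16²+78² = 6340 < 7056 = 84² → obtuse
(26,24,20): 20²+24² = 976 > 676 = 26² → acute
(51,24,45): 24²+45² = 2601 = 51² → right
(100,90,5): 5+90 ≤ 100, not a triangle
(25,16,10): 10²+16² = 356 < 625 = 25² → obtuse
(190,323,127): 127+190 ≤ 323, not a triangle
1 of the 6 is acute.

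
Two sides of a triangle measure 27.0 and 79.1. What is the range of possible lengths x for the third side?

By the triangle inequality, x must be less than 27.0 + 79.1 = 106.1 and greater than |27.0 − 79.1| = 52.1.

52.1 < x < 106.1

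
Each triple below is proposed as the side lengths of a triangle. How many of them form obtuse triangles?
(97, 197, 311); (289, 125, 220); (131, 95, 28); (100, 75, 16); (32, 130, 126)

1

(97,197,311): 97+197 ≤ 311, not a triangle
(289,125,220): 125²+220² = 64025 < 83521 = 289² → obtuse
(131,95,28): 28+95 ≤ 131, not a triangle
(100,75,16): 16+75 ≤ 100, not a triangle
(32,130,126): 32²+126² = 16900 = 130² → right
1 of the 5 is obtuse.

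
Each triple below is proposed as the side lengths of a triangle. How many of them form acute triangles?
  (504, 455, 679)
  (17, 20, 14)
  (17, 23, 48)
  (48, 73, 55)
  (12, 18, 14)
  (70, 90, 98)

3

(504,455,679): 455²+504² = 461041 = 679² → right
(17,20,14): 14²+17² = 485 > 400 = 20² → acute
(17,23,48): 17+23 ≤ 48, not a triangle
(48,73,55): 48²+55² = 5329 = 73² → right
(12,18,14): 12²+14² = 340 > 324 = 18² → acute
(70,90,98): 70²+90² = 13000 > 9604 = 98² → acute
3 of the 6 are acute.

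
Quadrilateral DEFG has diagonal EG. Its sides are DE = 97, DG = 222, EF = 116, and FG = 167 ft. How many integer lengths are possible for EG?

157

From triangle DEG: 125 < EG < 319.
From triangle FEG: 51 < EG < 283.
Intersection: 125 < EG < 283, so integers 126 through 282: 157 values.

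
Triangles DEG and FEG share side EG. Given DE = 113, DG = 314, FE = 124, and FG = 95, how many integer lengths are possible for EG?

From triangle DEG: 201 < EG < 427.
From triangle FEG: 29 < EG < 219.
Intersection: 201 < EG < 219, so integers 202 through 218: 17 values.

17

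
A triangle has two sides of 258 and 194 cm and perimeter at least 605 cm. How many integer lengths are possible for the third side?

299

Triangle inequality: 64 < x < 452. Perimeter ≥ 605 gives x ≥ 605 − 258 − 194 = 153.
So 153 ≤ x < 452; integers 153 through 451: 299 values.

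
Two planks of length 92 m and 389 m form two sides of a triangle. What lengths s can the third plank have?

297 < s < 481 (m)

By the triangle inequality, s must be less than 92 + 389 = 481 and greater than |92 − 389| = 297.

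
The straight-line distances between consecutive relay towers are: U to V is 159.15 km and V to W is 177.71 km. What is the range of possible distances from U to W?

By the triangle inequality, |159.15 − 177.71| ≤ UW ≤ 159.15 + 177.71.

18.56 ≤ UW ≤ 336.86 km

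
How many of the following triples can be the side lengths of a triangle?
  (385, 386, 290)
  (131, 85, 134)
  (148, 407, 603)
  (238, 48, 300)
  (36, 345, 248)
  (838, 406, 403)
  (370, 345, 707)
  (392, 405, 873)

3

(290,385,386): 290+385 > 386 → valid
(85,131,134): 85+131 > 134 → valid
(148,407,603): 148+407 ≤ 603 → not valid
(48,238,300): 48+238 ≤ 300 → not valid
(36,248,345): 36+248 ≤ 345 → not valid
(403,406,838): 403+406 ≤ 838 → not valid
(345,370,707): 345+370 > 707 → valid
(392,405,873): 392+405 ≤ 873 → not valid
3 of the 8 triples form a triangle.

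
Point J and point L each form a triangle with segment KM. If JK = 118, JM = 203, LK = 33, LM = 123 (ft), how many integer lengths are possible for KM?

From triangle JKM: 85 < KM < 321.
From triangle LKM: 90 < KM < 156.
Intersection: 90 < KM < 156, so integers 91 through 155: 65 values.

65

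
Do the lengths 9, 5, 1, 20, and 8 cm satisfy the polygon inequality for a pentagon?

A pentagon exists iff every side is shorter than the sum of the others — equivalently, the longest side is less than the sum of the rest.
Longest side 20 < 23 (sum of the remaining 4), so yes.

Yes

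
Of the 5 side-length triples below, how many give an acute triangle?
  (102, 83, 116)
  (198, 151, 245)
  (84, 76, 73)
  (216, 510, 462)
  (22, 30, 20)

(102,83,116): 83²+102² = 17293 > 13456 = 116² → acute
(198,151,245): 151²+198² = 62005 > 60025 = 245² → acute
(84,76,73): 73²+76² = 11105 > 7056 = 84² → acute
(216,510,462): 216²+462² = 260100 = 510² → right
(22,30,20): 20²+22² = 884 < 900 = 30² → obtuse
3 of the 5 are acute.

3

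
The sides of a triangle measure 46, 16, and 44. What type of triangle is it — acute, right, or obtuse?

acute

Compare the square of the longest side to the sum of squares of the other two: 16² + 44² = 2192 > 2116 = 46².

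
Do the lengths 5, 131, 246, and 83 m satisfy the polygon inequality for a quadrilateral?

No

For a quadrilateral, each side must be shorter than the sum of the others.
Here the longest side is 246, but the remaining 3 sides sum to only 219.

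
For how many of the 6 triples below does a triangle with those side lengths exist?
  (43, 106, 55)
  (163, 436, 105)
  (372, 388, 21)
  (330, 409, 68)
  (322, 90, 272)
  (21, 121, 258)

2

(43,55,106): 43+55 ≤ 106 → not valid
(105,163,436): 105+163 ≤ 436 → not valid
(21,372,388): 21+372 > 388 → valid
(68,330,409): 68+330 ≤ 409 → not valid
(90,272,322): 90+272 > 322 → valid
(21,121,258): 21+121 ≤ 258 → not valid
2 of the 6 triples form a triangle.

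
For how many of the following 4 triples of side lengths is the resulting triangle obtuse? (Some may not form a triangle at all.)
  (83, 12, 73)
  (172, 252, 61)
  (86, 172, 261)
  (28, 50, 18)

(83,12,73): 12²+73² = 5473 < 6889 = 83² → obtuse
(172,252,61): 61+172 ≤ 252, not a triangle
(86,172,261): 86+172 ≤ 261, not a triangle
(28,50,18): 18+28 ≤ 50, not a triangle
1 of the 4 is obtuse.

1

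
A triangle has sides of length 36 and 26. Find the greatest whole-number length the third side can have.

The third side must be strictly less than 36 + 26 = 62.
The largest integer below 62 is 61.

61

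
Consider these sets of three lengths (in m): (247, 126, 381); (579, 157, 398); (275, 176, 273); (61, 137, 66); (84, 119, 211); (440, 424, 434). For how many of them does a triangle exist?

(126,247,381): 126+247 ≤ 381 → not valid
(157,398,579): 157+398 ≤ 579 → not valid
(176,273,275): 176+273 > 275 → valid
(61,66,137): 61+66 ≤ 137 → not valid
(84,119,211): 84+119 ≤ 211 → not valid
(424,434,440): 424+434 > 440 → valid
2 of the 6 triples form a triangle.

2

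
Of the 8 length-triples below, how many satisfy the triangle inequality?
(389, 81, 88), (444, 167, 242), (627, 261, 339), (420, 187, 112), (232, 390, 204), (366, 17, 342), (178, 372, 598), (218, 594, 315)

1

(81,88,389): 81+88 ≤ 389 → not valid
(167,242,444): 167+242 ≤ 444 → not valid
(261,339,627): 261+339 ≤ 627 → not valid
(112,187,420): 112+187 ≤ 420 → not valid
(204,232,390): 204+232 > 390 → valid
(17,342,366): 17+342 ≤ 366 → not valid
(178,372,598): 178+372 ≤ 598 → not valid
(218,315,594): 218+315 ≤ 594 → not valid
1 of the 8 triples forms a triangle.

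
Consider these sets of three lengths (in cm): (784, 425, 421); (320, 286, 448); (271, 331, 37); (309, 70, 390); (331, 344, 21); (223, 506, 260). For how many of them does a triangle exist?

(421,425,784): 421+425 > 784 → valid
(286,320,448): 286+320 > 448 → valid
(37,271,331): 37+271 ≤ 331 → not valid
(70,309,390): 70+309 ≤ 390 → not valid
(21,331,344): 21+331 > 344 → valid
(223,260,506): 223+260 ≤ 506 → not valid
3 of the 6 triples form a triangle.

3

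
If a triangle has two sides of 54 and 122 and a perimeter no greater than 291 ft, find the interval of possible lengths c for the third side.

Triangle inequality alone gives 68 < c < 176.
The perimeter condition gives c ≤ 291 − 54 − 122 = 115.
Intersecting the two: 68 < c ≤ 115.

68 < c ≤ 115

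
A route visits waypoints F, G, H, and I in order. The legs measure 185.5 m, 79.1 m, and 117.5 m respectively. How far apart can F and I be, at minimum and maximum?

The maximum is all hops collinear in one direction: 185.5 + 79.1 + 117.5 = 382.1.
The longest hop is 185.5; the others sum to 196.6. Since 185.5 ≤ 196.6, the path can fold back on itself completely, so the minimum distance is 0.

0 ≤ FI ≤ 382.1 m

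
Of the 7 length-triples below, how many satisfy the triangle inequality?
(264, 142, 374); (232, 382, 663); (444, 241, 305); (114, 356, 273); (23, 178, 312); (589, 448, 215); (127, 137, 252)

(142,264,374): 142+264 > 374 → valid
(232,382,663): 232+382 ≤ 663 → not valid
(241,305,444): 241+305 > 444 → valid
(114,273,356): 114+273 > 356 → valid
(23,178,312): 23+178 ≤ 312 → not valid
(215,448,589): 215+448 > 589 → valid
(127,137,252): 127+137 > 252 → valid
5 of the 7 triples form a triangle.

5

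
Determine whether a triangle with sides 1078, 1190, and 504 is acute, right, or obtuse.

right

Compare the square of the longest side to the sum of squares of the other two: 504² + 1078² = 1416100 = 1190².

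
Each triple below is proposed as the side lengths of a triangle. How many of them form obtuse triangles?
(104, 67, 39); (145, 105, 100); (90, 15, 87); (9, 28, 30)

(104,67,39): 39²+67² = 6010 < 10816 = 104² → obtuse
(145,105,100): 100²+105² = 21025 = 145² → right
(90,15,87): 15²+87² = 7794 < 8100 = 90² → obtuse
(9,28,30): 9²+28² = 865 < 900 = 30² → obtuse
3 of the 4 are obtuse.

3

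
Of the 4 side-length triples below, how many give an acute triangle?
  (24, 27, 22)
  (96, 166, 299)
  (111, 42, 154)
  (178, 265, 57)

1

(24,27,22): 22²+24² = 1060 > 729 = 27² → acute
(96,166,299): 96+166 ≤ 299, not a triangle
(111,42,154): 42+111 ≤ 154, not a triangle
(178,265,57): 57+178 ≤ 265, not a triangle
1 of the 4 is acute.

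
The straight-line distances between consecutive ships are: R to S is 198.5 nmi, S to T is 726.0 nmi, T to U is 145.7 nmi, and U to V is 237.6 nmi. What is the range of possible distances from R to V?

144.2 ≤ RV ≤ 1307.8 nmi

The maximum is all hops collinear in one direction: 198.5 + 726.0 + 145.7 + 237.6 = 1307.8.
The longest hop is 726.0; the others sum to 581.8. Folding the others back against it leaves at least 726.0 − 581.8 = 144.2.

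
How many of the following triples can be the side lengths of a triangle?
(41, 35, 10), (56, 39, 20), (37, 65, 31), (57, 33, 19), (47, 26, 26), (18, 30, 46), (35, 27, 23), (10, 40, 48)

(10,35,41): 10+35 > 41 → valid
(20,39,56): 20+39 > 56 → valid
(31,37,65): 31+37 > 65 → valid
(19,33,57): 19+33 ≤ 57 → not valid
(26,26,47): 26+26 > 47 → valid
(18,30,46): 18+30 > 46 → valid
(23,27,35): 23+27 > 35 → valid
(10,40,48): 10+40 > 48 → valid
7 of the 8 triples form a triangle.

7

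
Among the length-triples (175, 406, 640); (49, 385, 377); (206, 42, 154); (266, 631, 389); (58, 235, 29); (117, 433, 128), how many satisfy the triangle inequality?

2

(175,406,640): 175+406 ≤ 640 → not valid
(49,377,385): 49+377 > 385 → valid
(42,154,206): 42+154 ≤ 206 → not valid
(266,389,631): 266+389 > 631 → valid
(29,58,235): 29+58 ≤ 235 → not valid
(117,128,433): 117+128 ≤ 433 → not valid
2 of the 6 triples form a triangle.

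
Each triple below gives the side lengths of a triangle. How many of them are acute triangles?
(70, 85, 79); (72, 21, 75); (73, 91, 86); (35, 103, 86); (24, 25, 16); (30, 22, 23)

4

(70,85,79): 70²+79² = 11141 > 7225 = 85² → acute
(72,21,75): 21²+72² = 5625 = 75² → right
(73,91,86): 73²+86² = 12725 > 8281 = 91² → acute
(35,103,86): 35²+86² = 8621 < 10609 = 103² → obtuse
(24,25,16): 16²+24² = 832 > 625 = 25² → acute
(30,22,23): 22²+23² = 1013 > 900 = 30² → acute
4 of the 6 are acute.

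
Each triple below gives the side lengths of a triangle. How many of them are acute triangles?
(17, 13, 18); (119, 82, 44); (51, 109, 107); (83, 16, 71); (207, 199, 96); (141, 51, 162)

3

(17,13,18): 13²+17² = 458 > 324 = 18² → acute
(119,82,44): 44²+82² = 8660 < 14161 = 119² → obtuse
(51,109,107): 51²+107² = 14050 > 11881 = 109² → acute
(83,16,71): 16²+71² = 5297 < 6889 = 83² → obtuse
(207,199,96): 96²+199² = 48817 > 42849 = 207² → acute
(141,51,162): 51²+141² = 22482 < 26244 = 162² → obtuse
3 of the 6 are acute.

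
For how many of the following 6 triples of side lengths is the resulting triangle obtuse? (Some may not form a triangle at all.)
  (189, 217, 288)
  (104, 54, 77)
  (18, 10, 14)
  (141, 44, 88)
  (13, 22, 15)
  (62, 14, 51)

(189,217,288): 189²+217² = 82810 < 82944 = 288² → obtuse
(104,54,77): 54²+77² = 8845 < 10816 = 104² → obtuse
(18,10,14): 10²+14² = 296 < 324 = 18² → obtuse
(141,44,88): 44+88 ≤ 141, not a triangle
(13,22,15): 13²+15² = 394 < 484 = 22² → obtuse
(62,14,51): 14²+51² = 2797 < 3844 = 62² → obtuse
5 of the 6 are obtuse.

5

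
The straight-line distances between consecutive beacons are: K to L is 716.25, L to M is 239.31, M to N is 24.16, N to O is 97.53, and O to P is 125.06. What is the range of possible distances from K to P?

The maximum is all hops collinear in one direction: 716.25 + 239.31 + 24.16 + 97.53 + 125.06 = 1202.31.
The longest hop is 716.25; the others sum to 486.06. Folding the others back against it leaves at least 716.25 − 486.06 = 230.19.

230.19 ≤ KP ≤ 1202.31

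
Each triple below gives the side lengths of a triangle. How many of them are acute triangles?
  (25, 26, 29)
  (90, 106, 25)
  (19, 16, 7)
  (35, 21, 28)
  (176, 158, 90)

2

(25,26,29): 25²+26² = 1301 > 841 = 29² → acute
(90,106,25): 25²+90² = 8725 < 11236 = 106² → obtuse
(19,16,7): 7²+16² = 305 < 361 = 19² → obtuse
(35,21,28): 21²+28² = 1225 = 35² → right
(176,158,90): 90²+158² = 33064 > 30976 = 176² → acute
2 of the 5 are acute.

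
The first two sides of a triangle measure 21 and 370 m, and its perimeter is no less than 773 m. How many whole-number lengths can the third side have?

9

Triangle inequality: 349 < x < 391. Perimeter ≥ 773 gives x ≥ 773 − 21 − 370 = 382.
So 382 ≤ x < 391; integers 382 through 390: 9 values.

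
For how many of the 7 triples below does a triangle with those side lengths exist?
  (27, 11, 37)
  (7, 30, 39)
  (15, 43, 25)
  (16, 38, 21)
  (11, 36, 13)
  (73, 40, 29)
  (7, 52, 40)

(11,27,37): 11+27 > 37 → valid
(7,30,39): 7+30 ≤ 39 → not valid
(15,25,43): 15+25 ≤ 43 → not valid
(16,21,38): 16+21 ≤ 38 → not valid
(11,13,36): 11+13 ≤ 36 → not valid
(29,40,73): 29+40 ≤ 73 → not valid
(7,40,52): 7+40 ≤ 52 → not valid
1 of the 7 triples forms a triangle.

1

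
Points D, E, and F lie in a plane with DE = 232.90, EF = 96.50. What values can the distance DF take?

By the triangle inequality, |232.90 − 96.50| ≤ DF ≤ 232.90 + 96.50.

136.40 ≤ DF ≤ 329.40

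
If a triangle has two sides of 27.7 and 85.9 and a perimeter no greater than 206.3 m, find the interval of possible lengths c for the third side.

58.2 < c ≤ 92.7 m

Triangle inequality alone gives 58.2 < c < 113.6.
The perimeter condition gives c ≤ 206.3 − 27.7 − 85.9 = 92.7.
Intersecting the two: 58.2 < c ≤ 92.7.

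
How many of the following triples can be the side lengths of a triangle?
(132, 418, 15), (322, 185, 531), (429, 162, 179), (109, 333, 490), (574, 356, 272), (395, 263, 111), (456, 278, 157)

1

(15,132,418): 15+132 ≤ 418 → not valid
(185,322,531): 185+322 ≤ 531 → not valid
(162,179,429): 162+179 ≤ 429 → not valid
(109,333,490): 109+333 ≤ 490 → not valid
(272,356,574): 272+356 > 574 → valid
(111,263,395): 111+263 ≤ 395 → not valid
(157,278,456): 157+278 ≤ 456 → not valid
1 of the 7 triples forms a triangle.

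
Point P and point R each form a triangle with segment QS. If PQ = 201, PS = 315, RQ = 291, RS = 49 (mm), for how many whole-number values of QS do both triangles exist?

From triangle PQS: 114 < QS < 516.
From triangle RQS: 242 < QS < 340.
Intersection: 242 < QS < 340, so integers 243 through 339: 97 values.

97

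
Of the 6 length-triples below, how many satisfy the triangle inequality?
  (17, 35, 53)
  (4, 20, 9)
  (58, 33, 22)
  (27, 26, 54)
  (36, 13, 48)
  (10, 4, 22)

1

(17,35,53): 17+35 ≤ 53 → not valid
(4,9,20): 4+9 ≤ 20 → not valid
(22,33,58): 22+33 ≤ 58 → not valid
(26,27,54): 26+27 ≤ 54 → not valid
(13,36,48): 13+36 > 48 → valid
(4,10,22): 4+10 ≤ 22 → not valid
1 of the 6 triples forms a triangle.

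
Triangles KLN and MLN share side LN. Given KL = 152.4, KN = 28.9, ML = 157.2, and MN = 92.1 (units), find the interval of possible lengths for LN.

123.5 < LN < 181.3

From triangle KLN: |152.4 − 28.9| < LN < 152.4 + 28.9, i.e. 123.5 < LN < 181.3.
From triangle MLN: 65.1 < LN < 249.3.
Both must hold, so LN lies in the intersection.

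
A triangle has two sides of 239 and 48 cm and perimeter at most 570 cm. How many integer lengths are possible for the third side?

Triangle inequality: 191 < x < 287. Perimeter ≤ 570 gives x ≤ 570 − 239 − 48 = 283.
So 191 < x ≤ 283; integers 192 through 283: 92 values.

92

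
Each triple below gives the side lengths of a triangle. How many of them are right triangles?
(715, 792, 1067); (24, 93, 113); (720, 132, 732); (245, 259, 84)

3

(715,792,1067): 715²+792² = 1138489 = 1067² → right
(24,93,113): 24²+93² = 9225 < 12769 = 113² → obtuse
(720,132,732): 132²+720² = 535824 = 732² → right
(245,259,84): 84²+245² = 67081 = 259² → right
3 of the 4 are right.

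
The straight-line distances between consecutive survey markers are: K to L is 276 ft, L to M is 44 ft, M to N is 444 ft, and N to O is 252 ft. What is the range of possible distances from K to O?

The maximum is all hops collinear in one direction: 276 + 44 + 444 + 252 = 1016.
The longest hop is 444; the others sum to 572. Since 444 ≤ 572, the path can fold back on itself completely, so the minimum distance is 0.

0 ≤ KO ≤ 1016 ft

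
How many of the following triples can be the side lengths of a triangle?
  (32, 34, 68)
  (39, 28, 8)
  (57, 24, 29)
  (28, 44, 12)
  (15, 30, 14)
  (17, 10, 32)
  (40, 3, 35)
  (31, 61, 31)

(32,34,68): 32+34 ≤ 68 → not valid
(8,28,39): 8+28 ≤ 39 → not valid
(24,29,57): 24+29 ≤ 57 → not valid
(12,28,44): 12+28 ≤ 44 → not valid
(14,15,30): 14+15 ≤ 30 → not valid
(10,17,32): 10+17 ≤ 32 → not valid
(3,35,40): 3+35 ≤ 40 → not valid
(31,31,61): 31+31 > 61 → valid
1 of the 8 triples forms a triangle.

1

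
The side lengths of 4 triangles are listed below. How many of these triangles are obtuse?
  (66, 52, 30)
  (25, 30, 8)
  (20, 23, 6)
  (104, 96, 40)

3

(66,52,30): 30²+52² = 3604 < 4356 = 66² → obtuse
(25,30,8): 8²+25² = 689 < 900 = 30² → obtuse
(20,23,6): 6²+20² = 436 < 529 = 23² → obtuse
(104,96,40): 40²+96² = 10816 = 104² → right
3 of the 4 are obtuse.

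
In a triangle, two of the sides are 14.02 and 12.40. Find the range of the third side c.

1.62 < c < 26.42

By the triangle inequality, c must be less than 14.02 + 12.40 = 26.42 and greater than |14.02 − 12.40| = 1.62.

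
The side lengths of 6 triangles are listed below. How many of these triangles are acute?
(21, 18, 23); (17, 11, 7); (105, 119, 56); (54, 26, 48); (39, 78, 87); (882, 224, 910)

(21,18,23): 18²+21² = 765 > 529 = 23² → acute
(17,11,7): 7²+11² = 170 < 289 = 17² → obtuse
(105,119,56): 56²+105² = 14161 = 119² → right
(54,26,48): 26²+48² = 2980 > 2916 = 54² → acute
(39,78,87): 39²+78² = 7605 > 7569 = 87² → acute
(882,224,910): 224²+882² = 828100 = 910² → right
3 of the 6 are acute.

3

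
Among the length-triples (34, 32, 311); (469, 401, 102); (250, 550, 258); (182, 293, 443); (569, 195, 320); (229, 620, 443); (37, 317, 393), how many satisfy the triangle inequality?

(32,34,311): 32+34 ≤ 311 → not valid
(102,401,469): 102+401 > 469 → valid
(250,258,550): 250+258 ≤ 550 → not valid
(182,293,443): 182+293 > 443 → valid
(195,320,569): 195+320 ≤ 569 → not valid
(229,443,620): 229+443 > 620 → valid
(37,317,393): 37+317 ≤ 393 → not valid
3 of the 7 triples form a triangle.

3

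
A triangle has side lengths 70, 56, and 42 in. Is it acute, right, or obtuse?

Compare the square of the longest side to the sum of squares of the other two: 42² + 56² = 4900 = 70².

right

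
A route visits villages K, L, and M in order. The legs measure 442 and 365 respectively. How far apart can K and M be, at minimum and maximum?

77 ≤ KM ≤ 807

By the triangle inequality, |442 − 365| ≤ KM ≤ 442 + 365.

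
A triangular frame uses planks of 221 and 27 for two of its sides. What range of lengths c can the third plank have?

By the triangle inequality, c must be less than 221 + 27 = 248 and greater than |221 − 27| = 194.

194 < c < 248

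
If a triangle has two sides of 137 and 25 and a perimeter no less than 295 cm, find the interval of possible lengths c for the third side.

Triangle inequality alone gives 112 < c < 162.
The perimeter condition gives c ≥ 295 − 137 − 25 = 133.
Intersecting the two: 133 ≤ c < 162.

133 ≤ c < 162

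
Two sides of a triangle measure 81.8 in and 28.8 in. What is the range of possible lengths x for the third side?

53.0 < x < 110.6 (in)

By the triangle inequality, x must be less than 81.8 + 28.8 = 110.6 and greater than |81.8 − 28.8| = 53.0.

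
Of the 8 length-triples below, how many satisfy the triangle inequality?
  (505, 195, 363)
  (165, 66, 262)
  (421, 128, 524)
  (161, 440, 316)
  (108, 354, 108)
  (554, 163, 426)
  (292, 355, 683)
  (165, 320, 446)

5

(195,363,505): 195+363 > 505 → valid
(66,165,262): 66+165 ≤ 262 → not valid
(128,421,524): 128+421 > 524 → valid
(161,316,440): 161+316 > 440 → valid
(108,108,354): 108+108 ≤ 354 → not valid
(163,426,554): 163+426 > 554 → valid
(292,355,683): 292+355 ≤ 683 → not valid
(165,320,446): 165+320 > 446 → valid
5 of the 8 triples form a triangle.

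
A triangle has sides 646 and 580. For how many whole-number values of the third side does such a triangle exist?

The third side lies in the open interval (66, 1226).
Integers from 67 to 1225 inclusive: 1225 − 67 + 1 = 1159.

1159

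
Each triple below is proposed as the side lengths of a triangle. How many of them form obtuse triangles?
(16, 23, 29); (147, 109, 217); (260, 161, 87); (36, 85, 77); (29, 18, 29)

2

(16,23,29): 16²+23² = 785 < 841 = 29² → obtuse
(147,109,217): 109²+147² = 33490 < 47089 = 217² → obtuse
(260,161,87): 87+161 ≤ 260, not a triangle
(36,85,77): 36²+77² = 7225 = 85² → right
(29,18,29): 18²+29² = 1165 > 841 = 29² → acute
2 of the 5 are obtuse.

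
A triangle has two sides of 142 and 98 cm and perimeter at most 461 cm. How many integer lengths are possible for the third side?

177

Triangle inequality: 44 < x < 240. Perimeter ≤ 461 gives x ≤ 461 − 142 − 98 = 221.
So 44 < x ≤ 221; integers 45 through 221: 177 values.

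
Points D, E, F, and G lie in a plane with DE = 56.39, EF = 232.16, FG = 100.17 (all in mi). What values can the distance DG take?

75.60 ≤ DG ≤ 388.72 mi

The maximum is all hops collinear in one direction: 56.39 + 232.16 + 100.17 = 388.72.
The longest hop is 232.16; the others sum to 156.56. Folding the others back against it leaves at least 232.16 − 156.56 = 75.60.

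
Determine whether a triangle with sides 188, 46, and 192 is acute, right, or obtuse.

Compare the square of the longest side to the sum of squares of the other two: 46² + 188² = 37460 > 36864 = 192².

acute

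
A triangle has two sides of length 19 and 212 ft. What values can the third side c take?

193 < c < 231

By the triangle inequality, c must be less than 19 + 212 = 231 and greater than |19 − 212| = 193.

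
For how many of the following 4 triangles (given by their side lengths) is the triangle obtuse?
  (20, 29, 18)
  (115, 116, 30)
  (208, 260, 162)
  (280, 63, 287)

1

(20,29,18): 18²+20² = 724 < 841 = 29² → obtuse
(115,116,30): 30²+115² = 14125 > 13456 = 116² → acute
(208,260,162): 162²+208² = 69508 > 67600 = 260² → acute
(280,63,287): 63²+280² = 82369 = 287² → right
1 of the 4 is obtuse.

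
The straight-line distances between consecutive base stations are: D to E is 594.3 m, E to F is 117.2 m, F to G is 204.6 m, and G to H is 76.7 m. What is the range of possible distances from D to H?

The maximum is all hops collinear in one direction: 594.3 + 117.2 + 204.6 + 76.7 = 992.8.
The longest hop is 594.3; the others sum to 398.5. Folding the others back against it leaves at least 594.3 − 398.5 = 195.8.

195.8 ≤ DH ≤ 992.8 m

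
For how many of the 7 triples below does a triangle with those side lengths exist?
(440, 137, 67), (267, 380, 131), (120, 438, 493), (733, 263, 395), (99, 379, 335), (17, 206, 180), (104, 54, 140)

(67,137,440): 67+137 ≤ 440 → not valid
(131,267,380): 131+267 > 380 → valid
(120,438,493): 120+438 > 493 → valid
(263,395,733): 263+395 ≤ 733 → not valid
(99,335,379): 99+335 > 379 → valid
(17,180,206): 17+180 ≤ 206 → not valid
(54,104,140): 54+104 > 140 → valid
4 of the 7 triples form a triangle.

4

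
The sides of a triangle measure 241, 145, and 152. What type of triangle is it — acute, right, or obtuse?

obtuse

Compare the square of the longest side to the sum of squares of the other two: 145² + 152² = 44129 < 58081 = 241².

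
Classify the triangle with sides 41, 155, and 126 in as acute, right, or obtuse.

Compare the square of the longest side to the sum of squares of the other two: 41² + 126² = 17557 < 24025 = 155².

obtuse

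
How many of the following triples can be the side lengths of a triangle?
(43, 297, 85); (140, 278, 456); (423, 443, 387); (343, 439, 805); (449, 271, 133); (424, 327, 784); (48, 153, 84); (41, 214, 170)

(43,85,297): 43+85 ≤ 297 → not valid
(140,278,456): 140+278 ≤ 456 → not valid
(387,423,443): 387+423 > 443 → valid
(343,439,805): 343+439 ≤ 805 → not valid
(133,271,449): 133+271 ≤ 449 → not valid
(327,424,784): 327+424 ≤ 784 → not valid
(48,84,153): 48+84 ≤ 153 → not valid
(41,170,214): 41+170 ≤ 214 → not valid
1 of the 8 triples forms a triangle.

1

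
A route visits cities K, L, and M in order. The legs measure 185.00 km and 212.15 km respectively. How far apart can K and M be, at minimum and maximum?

By the triangle inequality, |185.00 − 212.15| ≤ KM ≤ 185.00 + 212.15.

27.15 ≤ KM ≤ 397.15 km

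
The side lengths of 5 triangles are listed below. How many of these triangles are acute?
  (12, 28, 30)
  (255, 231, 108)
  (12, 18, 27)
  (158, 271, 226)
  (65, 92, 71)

(12,28,30): 12²+28² = 928 > 900 = 30² → acute
(255,231,108): 108²+231² = 65025 = 255² → right
(12,18,27): 12²+18² = 468 < 729 = 27² → obtuse
(158,271,226): 158²+226² = 76040 > 73441 = 271² → acute
(65,92,71): 65²+71² = 9266 > 8464 = 92² → acute
3 of the 5 are acute.

3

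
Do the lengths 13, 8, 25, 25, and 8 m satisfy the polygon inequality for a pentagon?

A pentagon exists iff every side is shorter than the sum of the others — equivalently, the longest side is less than the sum of the rest.
Longest side 25 < 54 (sum of the remaining 4), so yes.

Yes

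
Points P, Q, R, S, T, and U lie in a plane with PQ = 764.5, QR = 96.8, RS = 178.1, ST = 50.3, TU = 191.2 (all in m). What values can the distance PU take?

The maximum is all hops collinear in one direction: 764.5 + 96.8 + 178.1 + 50.3 + 191.2 = 1280.9.
The longest hop is 764.5; the others sum to 516.4. Folding the others back against it leaves at least 764.5 − 516.4 = 248.1.

248.1 ≤ PU ≤ 1280.9 m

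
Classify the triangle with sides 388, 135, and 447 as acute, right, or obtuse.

Compare the square of the longest side to the sum of squares of the other two: 135² + 388² = 168769 < 199809 = 447².

obtuse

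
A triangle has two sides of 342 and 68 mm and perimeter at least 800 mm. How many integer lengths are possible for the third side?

Triangle inequality: 274 < x < 410. Perimeter ≥ 800 gives x ≥ 800 − 342 − 68 = 390.
So 390 ≤ x < 410; integers 390 through 409: 20 values.

20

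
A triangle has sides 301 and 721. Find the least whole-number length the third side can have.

The third side must be strictly greater than |301 − 721| = 420.
The smallest integer above 420 is 421.

421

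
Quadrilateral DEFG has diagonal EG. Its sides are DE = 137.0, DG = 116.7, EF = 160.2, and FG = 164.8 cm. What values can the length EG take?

20.3 < EG < 253.7

From triangle DEG: |137.0 − 116.7| < EG < 137.0 + 116.7, i.e. 20.3 < EG < 253.7.
From triangle FEG: 4.6 < EG < 325.0.
Both must hold, so EG lies in the intersection.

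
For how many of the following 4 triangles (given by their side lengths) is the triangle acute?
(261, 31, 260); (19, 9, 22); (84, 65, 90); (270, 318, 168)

(261,31,260): 31²+260² = 68561 > 68121 = 261² → acute
(19,9,22): 9²+19² = 442 < 484 = 22² → obtuse
(84,65,90): 65²+84² = 11281 > 8100 = 90² → acute
(270,318,168): 168²+270² = 101124 = 318² → right
2 of the 4 are acute.

2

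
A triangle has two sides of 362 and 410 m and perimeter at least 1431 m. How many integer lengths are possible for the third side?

113

Triangle inequality: 48 < x < 772. Perimeter ≥ 1431 gives x ≥ 1431 − 362 − 410 = 659.
So 659 ≤ x < 772; integers 659 through 771: 113 values.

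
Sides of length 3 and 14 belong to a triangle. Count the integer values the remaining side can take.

The third side lies in the open interval (11, 17).
Integers from 12 to 16 inclusive: 16 − 12 + 1 = 5.

5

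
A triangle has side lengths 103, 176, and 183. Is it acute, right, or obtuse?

Compare the square of the longest side to the sum of squares of the other two: 103² + 176² = 41585 > 33489 = 183².

acute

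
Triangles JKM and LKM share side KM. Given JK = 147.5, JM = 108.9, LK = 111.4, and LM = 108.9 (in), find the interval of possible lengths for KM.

38.6 < KM < 220.3

From triangle JKM: |147.5 − 108.9| < KM < 147.5 + 108.9, i.e. 38.6 < KM < 256.4.
From triangle LKM: 2.5 < KM < 220.3.
Both must hold, so KM lies in the intersection.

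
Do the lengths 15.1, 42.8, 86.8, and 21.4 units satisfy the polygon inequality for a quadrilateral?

No

For a quadrilateral, each side must be shorter than the sum of the others.
Here the longest side is 86.8, but the remaining 3 sides sum to only 79.3.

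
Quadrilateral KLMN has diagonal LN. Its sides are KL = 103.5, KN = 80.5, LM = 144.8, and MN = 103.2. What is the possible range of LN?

From triangle KLN: |103.5 − 80.5| < LN < 103.5 + 80.5, i.e. 23.0 < LN < 184.0.
From triangle MLN: 41.6 < LN < 248.0.
Both must hold, so LN lies in the intersection.

41.6 < LN < 184.0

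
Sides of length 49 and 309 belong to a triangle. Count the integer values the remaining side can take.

97

The third side lies in the open interval (260, 358).
Integers from 261 to 357 inclusive: 357 − 261 + 1 = 97.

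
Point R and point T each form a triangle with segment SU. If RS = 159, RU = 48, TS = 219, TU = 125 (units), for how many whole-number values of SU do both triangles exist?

95

From triangle RSU: 111 < SU < 207.
From triangle TSU: 94 < SU < 344.
Intersection: 111 < SU < 207, so integers 112 through 206: 95 values.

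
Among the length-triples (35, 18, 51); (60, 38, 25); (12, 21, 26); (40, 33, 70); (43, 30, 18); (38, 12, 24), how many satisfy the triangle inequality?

5

(18,35,51): 18+35 > 51 → valid
(25,38,60): 25+38 > 60 → valid
(12,21,26): 12+21 > 26 → valid
(33,40,70): 33+40 > 70 → valid
(18,30,43): 18+30 > 43 → valid
(12,24,38): 12+24 ≤ 38 → not valid
5 of the 6 triples form a triangle.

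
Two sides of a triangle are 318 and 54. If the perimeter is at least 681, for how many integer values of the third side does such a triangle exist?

Triangle inequality: 264 < x < 372. Perimeter ≥ 681 gives x ≥ 681 − 318 − 54 = 309.
So 309 ≤ x < 372; integers 309 through 371: 63 values.

63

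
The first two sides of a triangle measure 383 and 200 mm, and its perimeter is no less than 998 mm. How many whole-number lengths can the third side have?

Triangle inequality: 183 < x < 583. Perimeter ≥ 998 gives x ≥ 998 − 383 − 200 = 415.
So 415 ≤ x < 583; integers 415 through 582: 168 values.

168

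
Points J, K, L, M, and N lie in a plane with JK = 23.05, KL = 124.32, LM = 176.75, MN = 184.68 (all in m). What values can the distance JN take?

The maximum is all hops collinear in one direction: 23.05 + 124.32 + 176.75 + 184.68 = 508.80.
The longest hop is 184.68; the others sum to 324.12. Since 184.68 ≤ 324.12, the path can fold back on itself completely, so the minimum distance is 0.

0 ≤ JN ≤ 508.80 m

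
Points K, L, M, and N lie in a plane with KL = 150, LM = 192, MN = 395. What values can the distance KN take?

The maximum is all hops collinear in one direction: 150 + 192 + 395 = 737.
The longest hop is 395; the others sum to 342. Folding the others back against it leaves at least 395 − 342 = 53.

53 ≤ KN ≤ 737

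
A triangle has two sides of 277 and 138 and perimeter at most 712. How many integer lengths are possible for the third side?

158

Triangle inequality: 139 < x < 415. Perimeter ≤ 712 gives x ≤ 712 − 277 − 138 = 297.
So 139 < x ≤ 297; integers 140 through 297: 158 values.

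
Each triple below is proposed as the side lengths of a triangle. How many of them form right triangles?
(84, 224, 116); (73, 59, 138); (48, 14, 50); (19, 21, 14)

1

(84,224,116): 84+116 ≤ 224, not a triangle
(73,59,138): 59+73 ≤ 138, not a triangle
(48,14,50): 14²+48² = 2500 = 50² → right
(19,21,14): 14²+19² = 557 > 441 = 21² → acute
1 of the 4 is right.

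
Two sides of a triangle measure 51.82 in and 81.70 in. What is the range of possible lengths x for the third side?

By the triangle inequality, x must be less than 51.82 + 81.70 = 133.52 and greater than |51.82 − 81.70| = 29.88.

29.88 < x < 133.52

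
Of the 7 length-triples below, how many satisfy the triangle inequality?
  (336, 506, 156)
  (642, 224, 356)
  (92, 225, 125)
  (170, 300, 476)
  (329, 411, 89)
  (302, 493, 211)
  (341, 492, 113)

2

(156,336,506): 156+336 ≤ 506 → not valid
(224,356,642): 224+356 ≤ 642 → not valid
(92,125,225): 92+125 ≤ 225 → not valid
(170,300,476): 170+300 ≤ 476 → not valid
(89,329,411): 89+329 > 411 → valid
(211,302,493): 211+302 > 493 → valid
(113,341,492): 113+341 ≤ 492 → not valid
2 of the 7 triples form a triangle.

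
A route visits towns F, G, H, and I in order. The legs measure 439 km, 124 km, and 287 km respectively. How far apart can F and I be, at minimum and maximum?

The maximum is all hops collinear in one direction: 439 + 124 + 287 = 850.
The longest hop is 439; the others sum to 411. Folding the others back against it leaves at least 439 − 411 = 28.

28 ≤ FI ≤ 850 km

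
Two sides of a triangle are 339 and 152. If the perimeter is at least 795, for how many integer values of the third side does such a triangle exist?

187

Triangle inequality: 187 < x < 491. Perimeter ≥ 795 gives x ≥ 795 − 339 − 152 = 304.
So 304 ≤ x < 491; integers 304 through 490: 187 values.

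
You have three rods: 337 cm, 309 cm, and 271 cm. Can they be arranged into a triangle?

Yes

The longest side is 337, and the other two sum to 580.
Since 580 > 337, the triangle inequality holds.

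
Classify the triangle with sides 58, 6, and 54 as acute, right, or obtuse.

Compare the square of the longest side to the sum of squares of the other two: 6² + 54² = 2952 < 3364 = 58².

obtuse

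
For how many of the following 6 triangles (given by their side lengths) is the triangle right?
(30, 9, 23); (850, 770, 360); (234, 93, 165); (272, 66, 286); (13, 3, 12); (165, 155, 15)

1

(30,9,23): 9²+23² = 610 < 900 = 30² → obtuse
(850,770,360): 360²+770² = 722500 = 850² → right
(234,93,165): 93²+165² = 35874 < 54756 = 234² → obtuse
(272,66,286): 66²+272² = 78340 < 81796 = 286² → obtuse
(13,3,12): 3²+12² = 153 < 169 = 13² → obtuse
(165,155,15): 15²+155² = 24250 < 27225 = 165² → obtuse
1 of the 6 is right.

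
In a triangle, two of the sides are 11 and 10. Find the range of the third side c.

By the triangle inequality, c must be less than 11 + 10 = 21 and greater than |11 − 10| = 1.

1 < c < 21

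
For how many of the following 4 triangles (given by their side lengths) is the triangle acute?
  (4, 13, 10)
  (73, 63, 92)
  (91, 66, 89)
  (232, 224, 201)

(4,13,10): 4²+10² = 116 < 169 = 13² → obtuse
(73,63,92): 63²+73² = 9298 > 8464 = 92² → acute
(91,66,89): 66²+89² = 12277 > 8281 = 91² → acute
(232,224,201): 201²+224² = 90577 > 53824 = 232² → acute
3 of the 4 are acute.

3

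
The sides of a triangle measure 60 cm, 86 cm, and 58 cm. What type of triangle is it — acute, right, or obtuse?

obtuse

Compare the square of the longest side to the sum of squares of the other two: 58² + 60² = 6964 < 7396 = 86².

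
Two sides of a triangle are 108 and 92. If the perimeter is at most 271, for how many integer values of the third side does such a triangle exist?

55

Triangle inequality: 16 < x < 200. Perimeter ≤ 271 gives x ≤ 271 − 108 − 92 = 71.
So 16 < x ≤ 71; integers 17 through 71: 55 values.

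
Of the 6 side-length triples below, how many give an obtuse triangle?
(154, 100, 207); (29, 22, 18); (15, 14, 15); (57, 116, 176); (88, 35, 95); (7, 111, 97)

3

(154,100,207): 100²+154² = 33716 < 42849 = 207² → obtuse
(29,22,18): 18²+22² = 808 < 841 = 29² → obtuse
(15,14,15): 14²+15² = 421 > 225 = 15² → acute
(57,116,176): 57+116 ≤ 176, not a triangle
(88,35,95): 35²+88² = 8969 < 9025 = 95² → obtuse
(7,111,97): 7+97 ≤ 111, not a triangle
3 of the 6 are obtuse.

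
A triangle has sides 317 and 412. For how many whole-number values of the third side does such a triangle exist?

633

The third side lies in the open interval (95, 729).
Integers from 96 to 728 inclusive: 728 − 96 + 1 = 633.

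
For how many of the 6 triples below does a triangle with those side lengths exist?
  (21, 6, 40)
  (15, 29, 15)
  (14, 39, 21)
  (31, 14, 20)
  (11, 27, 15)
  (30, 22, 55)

2

(6,21,40): 6+21 ≤ 40 → not valid
(15,15,29): 15+15 > 29 → valid
(14,21,39): 14+21 ≤ 39 → not valid
(14,20,31): 14+20 > 31 → valid
(11,15,27): 11+15 ≤ 27 → not valid
(22,30,55): 22+30 ≤ 55 → not valid
2 of the 6 triples form a triangle.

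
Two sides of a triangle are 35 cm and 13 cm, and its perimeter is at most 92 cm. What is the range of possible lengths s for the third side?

22 < s ≤ 44

Triangle inequality alone gives 22 < s < 48.
The perimeter condition gives s ≤ 92 − 35 − 13 = 44.
Intersecting the two: 22 < s ≤ 44.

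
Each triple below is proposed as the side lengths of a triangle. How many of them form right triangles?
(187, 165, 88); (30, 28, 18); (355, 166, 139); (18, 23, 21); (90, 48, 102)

(187,165,88): 88²+165² = 34969 = 187² → right
(30,28,18): 18²+28² = 1108 > 900 = 30² → acute
(355,166,139): 139+166 ≤ 355, not a triangle
(18,23,21): 18²+21² = 765 > 529 = 23² → acute
(90,48,102): 48²+90² = 10404 = 102² → right
2 of the 5 are right.

2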